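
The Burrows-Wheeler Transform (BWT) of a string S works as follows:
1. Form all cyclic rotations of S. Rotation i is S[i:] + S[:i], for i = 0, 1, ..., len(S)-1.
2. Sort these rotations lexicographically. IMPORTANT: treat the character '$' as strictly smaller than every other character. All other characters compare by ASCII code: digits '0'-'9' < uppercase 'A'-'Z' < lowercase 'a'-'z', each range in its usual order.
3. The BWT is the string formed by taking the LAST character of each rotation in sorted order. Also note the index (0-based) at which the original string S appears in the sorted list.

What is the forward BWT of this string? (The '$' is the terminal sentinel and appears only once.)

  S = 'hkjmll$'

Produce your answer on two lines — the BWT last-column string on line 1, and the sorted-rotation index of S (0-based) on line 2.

All 7 rotations (rotation i = S[i:]+S[:i]):
  rot[0] = hkjmll$
  rot[1] = kjmll$h
  rot[2] = jmll$hk
  rot[3] = mll$hkj
  rot[4] = ll$hkjm
  rot[5] = l$hkjml
  rot[6] = $hkjmll
Sorted (with $ < everything):
  sorted[0] = $hkjmll  (last char: 'l')
  sorted[1] = hkjmll$  (last char: '$')
  sorted[2] = jmll$hk  (last char: 'k')
  sorted[3] = kjmll$h  (last char: 'h')
  sorted[4] = l$hkjml  (last char: 'l')
  sorted[5] = ll$hkjm  (last char: 'm')
  sorted[6] = mll$hkj  (last char: 'j')
Last column: l$khlmj
Original string S is at sorted index 1

Answer: l$khlmj
1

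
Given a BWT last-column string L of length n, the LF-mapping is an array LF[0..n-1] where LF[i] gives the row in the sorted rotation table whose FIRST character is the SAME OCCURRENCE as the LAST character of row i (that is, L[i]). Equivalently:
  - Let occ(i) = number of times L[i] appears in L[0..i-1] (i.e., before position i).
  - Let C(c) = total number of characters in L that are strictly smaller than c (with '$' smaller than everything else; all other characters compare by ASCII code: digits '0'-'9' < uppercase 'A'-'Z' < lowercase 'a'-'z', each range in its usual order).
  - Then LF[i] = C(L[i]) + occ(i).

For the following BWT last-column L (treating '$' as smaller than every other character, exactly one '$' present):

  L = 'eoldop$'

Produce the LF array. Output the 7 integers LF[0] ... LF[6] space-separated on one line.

Char counts: '$':1, 'd':1, 'e':1, 'l':1, 'o':2, 'p':1
C (first-col start): C('$')=0, C('d')=1, C('e')=2, C('l')=3, C('o')=4, C('p')=6
L[0]='e': occ=0, LF[0]=C('e')+0=2+0=2
L[1]='o': occ=0, LF[1]=C('o')+0=4+0=4
L[2]='l': occ=0, LF[2]=C('l')+0=3+0=3
L[3]='d': occ=0, LF[3]=C('d')+0=1+0=1
L[4]='o': occ=1, LF[4]=C('o')+1=4+1=5
L[5]='p': occ=0, LF[5]=C('p')+0=6+0=6
L[6]='$': occ=0, LF[6]=C('$')+0=0+0=0

Answer: 2 4 3 1 5 6 0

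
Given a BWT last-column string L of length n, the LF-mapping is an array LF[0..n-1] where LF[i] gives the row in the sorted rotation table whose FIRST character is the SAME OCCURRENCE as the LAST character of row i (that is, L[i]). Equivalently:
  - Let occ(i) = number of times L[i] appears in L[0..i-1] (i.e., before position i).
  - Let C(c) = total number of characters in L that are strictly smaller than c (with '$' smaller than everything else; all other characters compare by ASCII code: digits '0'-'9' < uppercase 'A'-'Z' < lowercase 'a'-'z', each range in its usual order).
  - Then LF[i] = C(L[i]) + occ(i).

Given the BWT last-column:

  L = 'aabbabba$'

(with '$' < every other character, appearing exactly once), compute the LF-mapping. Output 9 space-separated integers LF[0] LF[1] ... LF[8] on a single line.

Char counts: '$':1, 'a':4, 'b':4
C (first-col start): C('$')=0, C('a')=1, C('b')=5
L[0]='a': occ=0, LF[0]=C('a')+0=1+0=1
L[1]='a': occ=1, LF[1]=C('a')+1=1+1=2
L[2]='b': occ=0, LF[2]=C('b')+0=5+0=5
L[3]='b': occ=1, LF[3]=C('b')+1=5+1=6
L[4]='a': occ=2, LF[4]=C('a')+2=1+2=3
L[5]='b': occ=2, LF[5]=C('b')+2=5+2=7
L[6]='b': occ=3, LF[6]=C('b')+3=5+3=8
L[7]='a': occ=3, LF[7]=C('a')+3=1+3=4
L[8]='$': occ=0, LF[8]=C('$')+0=0+0=0

Answer: 1 2 5 6 3 7 8 4 0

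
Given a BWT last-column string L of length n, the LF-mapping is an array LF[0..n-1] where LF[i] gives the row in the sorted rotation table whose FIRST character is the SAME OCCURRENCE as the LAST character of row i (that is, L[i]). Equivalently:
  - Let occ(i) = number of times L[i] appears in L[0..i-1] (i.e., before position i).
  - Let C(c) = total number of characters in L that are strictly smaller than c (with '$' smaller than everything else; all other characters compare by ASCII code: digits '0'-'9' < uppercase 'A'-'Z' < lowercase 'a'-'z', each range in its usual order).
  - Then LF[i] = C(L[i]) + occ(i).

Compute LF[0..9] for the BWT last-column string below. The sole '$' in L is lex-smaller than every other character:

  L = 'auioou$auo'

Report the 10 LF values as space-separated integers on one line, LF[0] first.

Char counts: '$':1, 'a':2, 'i':1, 'o':3, 'u':3
C (first-col start): C('$')=0, C('a')=1, C('i')=3, C('o')=4, C('u')=7
L[0]='a': occ=0, LF[0]=C('a')+0=1+0=1
L[1]='u': occ=0, LF[1]=C('u')+0=7+0=7
L[2]='i': occ=0, LF[2]=C('i')+0=3+0=3
L[3]='o': occ=0, LF[3]=C('o')+0=4+0=4
L[4]='o': occ=1, LF[4]=C('o')+1=4+1=5
L[5]='u': occ=1, LF[5]=C('u')+1=7+1=8
L[6]='$': occ=0, LF[6]=C('$')+0=0+0=0
L[7]='a': occ=1, LF[7]=C('a')+1=1+1=2
L[8]='u': occ=2, LF[8]=C('u')+2=7+2=9
L[9]='o': occ=2, LF[9]=C('o')+2=4+2=6

Answer: 1 7 3 4 5 8 0 2 9 6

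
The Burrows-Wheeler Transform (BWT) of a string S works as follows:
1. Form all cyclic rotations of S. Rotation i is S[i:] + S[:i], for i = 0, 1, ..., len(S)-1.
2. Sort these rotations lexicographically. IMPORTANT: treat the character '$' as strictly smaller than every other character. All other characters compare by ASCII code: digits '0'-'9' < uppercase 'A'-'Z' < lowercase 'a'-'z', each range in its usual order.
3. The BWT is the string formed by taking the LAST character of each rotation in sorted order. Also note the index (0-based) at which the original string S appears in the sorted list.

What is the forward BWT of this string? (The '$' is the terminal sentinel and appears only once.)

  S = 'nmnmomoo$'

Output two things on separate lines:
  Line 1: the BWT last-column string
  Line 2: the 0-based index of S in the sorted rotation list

All 9 rotations (rotation i = S[i:]+S[:i]):
  rot[0] = nmnmomoo$
  rot[1] = mnmomoo$n
  rot[2] = nmomoo$nm
  rot[3] = momoo$nmn
  rot[4] = omoo$nmnm
  rot[5] = moo$nmnmo
  rot[6] = oo$nmnmom
  rot[7] = o$nmnmomo
  rot[8] = $nmnmomoo
Sorted (with $ < everything):
  sorted[0] = $nmnmomoo  (last char: 'o')
  sorted[1] = mnmomoo$n  (last char: 'n')
  sorted[2] = momoo$nmn  (last char: 'n')
  sorted[3] = moo$nmnmo  (last char: 'o')
  sorted[4] = nmnmomoo$  (last char: '$')
  sorted[5] = nmomoo$nm  (last char: 'm')
  sorted[6] = o$nmnmomo  (last char: 'o')
  sorted[7] = omoo$nmnm  (last char: 'm')
  sorted[8] = oo$nmnmom  (last char: 'm')
Last column: onno$momm
Original string S is at sorted index 4

Answer: onno$momm
4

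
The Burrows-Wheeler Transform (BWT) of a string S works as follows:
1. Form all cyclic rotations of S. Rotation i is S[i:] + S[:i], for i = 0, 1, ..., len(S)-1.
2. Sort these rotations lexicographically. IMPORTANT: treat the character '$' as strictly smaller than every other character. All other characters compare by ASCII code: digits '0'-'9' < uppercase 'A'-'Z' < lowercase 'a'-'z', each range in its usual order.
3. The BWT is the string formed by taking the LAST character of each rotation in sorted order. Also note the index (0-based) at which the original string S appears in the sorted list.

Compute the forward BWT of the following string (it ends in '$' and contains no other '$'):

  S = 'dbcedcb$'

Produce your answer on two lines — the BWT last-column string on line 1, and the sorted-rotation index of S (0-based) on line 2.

Answer: bcddb$ec
5

Derivation:
All 8 rotations (rotation i = S[i:]+S[:i]):
  rot[0] = dbcedcb$
  rot[1] = bcedcb$d
  rot[2] = cedcb$db
  rot[3] = edcb$dbc
  rot[4] = dcb$dbce
  rot[5] = cb$dbced
  rot[6] = b$dbcedc
  rot[7] = $dbcedcb
Sorted (with $ < everything):
  sorted[0] = $dbcedcb  (last char: 'b')
  sorted[1] = b$dbcedc  (last char: 'c')
  sorted[2] = bcedcb$d  (last char: 'd')
  sorted[3] = cb$dbced  (last char: 'd')
  sorted[4] = cedcb$db  (last char: 'b')
  sorted[5] = dbcedcb$  (last char: '$')
  sorted[6] = dcb$dbce  (last char: 'e')
  sorted[7] = edcb$dbc  (last char: 'c')
Last column: bcddb$ec
Original string S is at sorted index 5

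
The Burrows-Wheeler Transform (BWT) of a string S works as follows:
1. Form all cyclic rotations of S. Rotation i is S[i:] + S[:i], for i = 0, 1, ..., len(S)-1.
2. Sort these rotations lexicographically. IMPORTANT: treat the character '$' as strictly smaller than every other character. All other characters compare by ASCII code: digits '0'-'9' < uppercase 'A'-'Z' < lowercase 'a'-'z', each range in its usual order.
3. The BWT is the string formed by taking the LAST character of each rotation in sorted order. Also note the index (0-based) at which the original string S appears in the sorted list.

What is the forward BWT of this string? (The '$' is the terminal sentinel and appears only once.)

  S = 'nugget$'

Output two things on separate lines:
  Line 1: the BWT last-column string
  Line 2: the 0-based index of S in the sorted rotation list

All 7 rotations (rotation i = S[i:]+S[:i]):
  rot[0] = nugget$
  rot[1] = ugget$n
  rot[2] = gget$nu
  rot[3] = get$nug
  rot[4] = et$nugg
  rot[5] = t$nugge
  rot[6] = $nugget
Sorted (with $ < everything):
  sorted[0] = $nugget  (last char: 't')
  sorted[1] = et$nugg  (last char: 'g')
  sorted[2] = get$nug  (last char: 'g')
  sorted[3] = gget$nu  (last char: 'u')
  sorted[4] = nugget$  (last char: '$')
  sorted[5] = t$nugge  (last char: 'e')
  sorted[6] = ugget$n  (last char: 'n')
Last column: tggu$en
Original string S is at sorted index 4

Answer: tggu$en
4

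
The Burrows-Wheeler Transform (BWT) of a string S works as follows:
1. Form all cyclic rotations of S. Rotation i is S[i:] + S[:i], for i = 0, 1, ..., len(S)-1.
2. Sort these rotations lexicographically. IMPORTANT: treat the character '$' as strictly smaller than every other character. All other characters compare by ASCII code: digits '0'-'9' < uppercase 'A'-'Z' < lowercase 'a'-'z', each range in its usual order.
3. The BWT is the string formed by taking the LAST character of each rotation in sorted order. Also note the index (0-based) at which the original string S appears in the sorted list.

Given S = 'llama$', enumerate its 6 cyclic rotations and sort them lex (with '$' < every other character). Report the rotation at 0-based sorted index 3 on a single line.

Answer: lama$l

Derivation:
All 6 rotations (rotation i = S[i:]+S[:i]):
  rot[0] = llama$
  rot[1] = lama$l
  rot[2] = ama$ll
  rot[3] = ma$lla
  rot[4] = a$llam
  rot[5] = $llama
Sorted (with $ < everything):
  sorted[0] = $llama
  sorted[1] = a$llam
  sorted[2] = ama$ll
  sorted[3] = lama$l
  sorted[4] = llama$
  sorted[5] = ma$lla
sorted[3] = lama$l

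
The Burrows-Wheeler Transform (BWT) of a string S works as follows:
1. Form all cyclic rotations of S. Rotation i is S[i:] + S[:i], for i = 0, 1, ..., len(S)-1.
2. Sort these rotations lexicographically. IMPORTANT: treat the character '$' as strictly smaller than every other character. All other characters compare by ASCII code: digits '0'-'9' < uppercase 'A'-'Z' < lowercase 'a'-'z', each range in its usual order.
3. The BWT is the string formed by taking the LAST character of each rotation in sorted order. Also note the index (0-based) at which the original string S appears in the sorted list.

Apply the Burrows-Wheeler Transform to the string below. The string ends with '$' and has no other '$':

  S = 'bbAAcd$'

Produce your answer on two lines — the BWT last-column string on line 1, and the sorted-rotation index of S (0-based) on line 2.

All 7 rotations (rotation i = S[i:]+S[:i]):
  rot[0] = bbAAcd$
  rot[1] = bAAcd$b
  rot[2] = AAcd$bb
  rot[3] = Acd$bbA
  rot[4] = cd$bbAA
  rot[5] = d$bbAAc
  rot[6] = $bbAAcd
Sorted (with $ < everything):
  sorted[0] = $bbAAcd  (last char: 'd')
  sorted[1] = AAcd$bb  (last char: 'b')
  sorted[2] = Acd$bbA  (last char: 'A')
  sorted[3] = bAAcd$b  (last char: 'b')
  sorted[4] = bbAAcd$  (last char: '$')
  sorted[5] = cd$bbAA  (last char: 'A')
  sorted[6] = d$bbAAc  (last char: 'c')
Last column: dbAb$Ac
Original string S is at sorted index 4

Answer: dbAb$Ac
4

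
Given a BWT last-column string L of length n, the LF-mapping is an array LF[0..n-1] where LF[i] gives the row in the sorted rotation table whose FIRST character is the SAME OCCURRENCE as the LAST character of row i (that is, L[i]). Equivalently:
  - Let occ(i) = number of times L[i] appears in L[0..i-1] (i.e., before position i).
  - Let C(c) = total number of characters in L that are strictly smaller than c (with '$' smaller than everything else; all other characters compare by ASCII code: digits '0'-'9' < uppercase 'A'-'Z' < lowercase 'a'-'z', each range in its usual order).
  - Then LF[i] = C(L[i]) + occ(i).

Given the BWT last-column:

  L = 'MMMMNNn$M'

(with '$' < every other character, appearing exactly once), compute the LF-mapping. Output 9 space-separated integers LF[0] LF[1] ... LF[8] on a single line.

Answer: 1 2 3 4 6 7 8 0 5

Derivation:
Char counts: '$':1, 'M':5, 'N':2, 'n':1
C (first-col start): C('$')=0, C('M')=1, C('N')=6, C('n')=8
L[0]='M': occ=0, LF[0]=C('M')+0=1+0=1
L[1]='M': occ=1, LF[1]=C('M')+1=1+1=2
L[2]='M': occ=2, LF[2]=C('M')+2=1+2=3
L[3]='M': occ=3, LF[3]=C('M')+3=1+3=4
L[4]='N': occ=0, LF[4]=C('N')+0=6+0=6
L[5]='N': occ=1, LF[5]=C('N')+1=6+1=7
L[6]='n': occ=0, LF[6]=C('n')+0=8+0=8
L[7]='$': occ=0, LF[7]=C('$')+0=0+0=0
L[8]='M': occ=4, LF[8]=C('M')+4=1+4=5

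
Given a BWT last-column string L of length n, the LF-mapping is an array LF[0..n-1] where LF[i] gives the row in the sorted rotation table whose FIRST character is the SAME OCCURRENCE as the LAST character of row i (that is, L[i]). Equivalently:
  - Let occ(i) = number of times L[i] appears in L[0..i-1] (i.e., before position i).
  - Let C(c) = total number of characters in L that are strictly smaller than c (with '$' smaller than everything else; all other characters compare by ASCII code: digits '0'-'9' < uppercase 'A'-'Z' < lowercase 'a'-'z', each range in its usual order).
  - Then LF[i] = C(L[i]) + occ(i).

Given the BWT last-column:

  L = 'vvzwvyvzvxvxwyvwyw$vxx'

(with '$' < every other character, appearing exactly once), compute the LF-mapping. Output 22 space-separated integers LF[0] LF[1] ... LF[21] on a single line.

Char counts: '$':1, 'v':8, 'w':4, 'x':4, 'y':3, 'z':2
C (first-col start): C('$')=0, C('v')=1, C('w')=9, C('x')=13, C('y')=17, C('z')=20
L[0]='v': occ=0, LF[0]=C('v')+0=1+0=1
L[1]='v': occ=1, LF[1]=C('v')+1=1+1=2
L[2]='z': occ=0, LF[2]=C('z')+0=20+0=20
L[3]='w': occ=0, LF[3]=C('w')+0=9+0=9
L[4]='v': occ=2, LF[4]=C('v')+2=1+2=3
L[5]='y': occ=0, LF[5]=C('y')+0=17+0=17
L[6]='v': occ=3, LF[6]=C('v')+3=1+3=4
L[7]='z': occ=1, LF[7]=C('z')+1=20+1=21
L[8]='v': occ=4, LF[8]=C('v')+4=1+4=5
L[9]='x': occ=0, LF[9]=C('x')+0=13+0=13
L[10]='v': occ=5, LF[10]=C('v')+5=1+5=6
L[11]='x': occ=1, LF[11]=C('x')+1=13+1=14
L[12]='w': occ=1, LF[12]=C('w')+1=9+1=10
L[13]='y': occ=1, LF[13]=C('y')+1=17+1=18
L[14]='v': occ=6, LF[14]=C('v')+6=1+6=7
L[15]='w': occ=2, LF[15]=C('w')+2=9+2=11
L[16]='y': occ=2, LF[16]=C('y')+2=17+2=19
L[17]='w': occ=3, LF[17]=C('w')+3=9+3=12
L[18]='$': occ=0, LF[18]=C('$')+0=0+0=0
L[19]='v': occ=7, LF[19]=C('v')+7=1+7=8
L[20]='x': occ=2, LF[20]=C('x')+2=13+2=15
L[21]='x': occ=3, LF[21]=C('x')+3=13+3=16

Answer: 1 2 20 9 3 17 4 21 5 13 6 14 10 18 7 11 19 12 0 8 15 16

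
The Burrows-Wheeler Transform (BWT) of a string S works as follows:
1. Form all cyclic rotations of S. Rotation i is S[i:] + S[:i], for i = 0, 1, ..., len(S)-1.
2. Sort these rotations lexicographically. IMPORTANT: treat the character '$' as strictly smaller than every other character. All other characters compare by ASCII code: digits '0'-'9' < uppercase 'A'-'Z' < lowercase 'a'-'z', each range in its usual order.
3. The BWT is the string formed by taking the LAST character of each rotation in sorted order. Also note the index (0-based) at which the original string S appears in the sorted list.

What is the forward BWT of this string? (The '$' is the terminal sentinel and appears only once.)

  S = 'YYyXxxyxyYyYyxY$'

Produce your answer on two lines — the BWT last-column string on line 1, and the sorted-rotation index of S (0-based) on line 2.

Answer: Yyx$YyyyXyxYxYYx
3

Derivation:
All 16 rotations (rotation i = S[i:]+S[:i]):
  rot[0] = YYyXxxyxyYyYyxY$
  rot[1] = YyXxxyxyYyYyxY$Y
  rot[2] = yXxxyxyYyYyxY$YY
  rot[3] = XxxyxyYyYyxY$YYy
  rot[4] = xxyxyYyYyxY$YYyX
  rot[5] = xyxyYyYyxY$YYyXx
  rot[6] = yxyYyYyxY$YYyXxx
  rot[7] = xyYyYyxY$YYyXxxy
  rot[8] = yYyYyxY$YYyXxxyx
  rot[9] = YyYyxY$YYyXxxyxy
  rot[10] = yYyxY$YYyXxxyxyY
  rot[11] = YyxY$YYyXxxyxyYy
  rot[12] = yxY$YYyXxxyxyYyY
  rot[13] = xY$YYyXxxyxyYyYy
  rot[14] = Y$YYyXxxyxyYyYyx
  rot[15] = $YYyXxxyxyYyYyxY
Sorted (with $ < everything):
  sorted[0] = $YYyXxxyxyYyYyxY  (last char: 'Y')
  sorted[1] = XxxyxyYyYyxY$YYy  (last char: 'y')
  sorted[2] = Y$YYyXxxyxyYyYyx  (last char: 'x')
  sorted[3] = YYyXxxyxyYyYyxY$  (last char: '$')
  sorted[4] = YyXxxyxyYyYyxY$Y  (last char: 'Y')
  sorted[5] = YyYyxY$YYyXxxyxy  (last char: 'y')
  sorted[6] = YyxY$YYyXxxyxyYy  (last char: 'y')
  sorted[7] = xY$YYyXxxyxyYyYy  (last char: 'y')
  sorted[8] = xxyxyYyYyxY$YYyX  (last char: 'X')
  sorted[9] = xyYyYyxY$YYyXxxy  (last char: 'y')
  sorted[10] = xyxyYyYyxY$YYyXx  (last char: 'x')
  sorted[11] = yXxxyxyYyYyxY$YY  (last char: 'Y')
  sorted[12] = yYyYyxY$YYyXxxyx  (last char: 'x')
  sorted[13] = yYyxY$YYyXxxyxyY  (last char: 'Y')
  sorted[14] = yxY$YYyXxxyxyYyY  (last char: 'Y')
  sorted[15] = yxyYyYyxY$YYyXxx  (last char: 'x')
Last column: Yyx$YyyyXyxYxYYx
Original string S is at sorted index 3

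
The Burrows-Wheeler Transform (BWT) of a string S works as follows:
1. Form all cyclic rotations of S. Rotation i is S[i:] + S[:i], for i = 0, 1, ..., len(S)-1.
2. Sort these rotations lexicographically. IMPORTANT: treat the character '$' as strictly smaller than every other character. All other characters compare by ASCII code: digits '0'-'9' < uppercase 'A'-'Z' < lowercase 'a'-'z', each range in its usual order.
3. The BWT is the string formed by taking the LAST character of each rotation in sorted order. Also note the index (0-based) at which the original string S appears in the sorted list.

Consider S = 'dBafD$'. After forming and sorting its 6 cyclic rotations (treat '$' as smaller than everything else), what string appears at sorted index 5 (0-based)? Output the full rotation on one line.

Answer: fD$dBa

Derivation:
All 6 rotations (rotation i = S[i:]+S[:i]):
  rot[0] = dBafD$
  rot[1] = BafD$d
  rot[2] = afD$dB
  rot[3] = fD$dBa
  rot[4] = D$dBaf
  rot[5] = $dBafD
Sorted (with $ < everything):
  sorted[0] = $dBafD
  sorted[1] = BafD$d
  sorted[2] = D$dBaf
  sorted[3] = afD$dB
  sorted[4] = dBafD$
  sorted[5] = fD$dBa
sorted[5] = fD$dBa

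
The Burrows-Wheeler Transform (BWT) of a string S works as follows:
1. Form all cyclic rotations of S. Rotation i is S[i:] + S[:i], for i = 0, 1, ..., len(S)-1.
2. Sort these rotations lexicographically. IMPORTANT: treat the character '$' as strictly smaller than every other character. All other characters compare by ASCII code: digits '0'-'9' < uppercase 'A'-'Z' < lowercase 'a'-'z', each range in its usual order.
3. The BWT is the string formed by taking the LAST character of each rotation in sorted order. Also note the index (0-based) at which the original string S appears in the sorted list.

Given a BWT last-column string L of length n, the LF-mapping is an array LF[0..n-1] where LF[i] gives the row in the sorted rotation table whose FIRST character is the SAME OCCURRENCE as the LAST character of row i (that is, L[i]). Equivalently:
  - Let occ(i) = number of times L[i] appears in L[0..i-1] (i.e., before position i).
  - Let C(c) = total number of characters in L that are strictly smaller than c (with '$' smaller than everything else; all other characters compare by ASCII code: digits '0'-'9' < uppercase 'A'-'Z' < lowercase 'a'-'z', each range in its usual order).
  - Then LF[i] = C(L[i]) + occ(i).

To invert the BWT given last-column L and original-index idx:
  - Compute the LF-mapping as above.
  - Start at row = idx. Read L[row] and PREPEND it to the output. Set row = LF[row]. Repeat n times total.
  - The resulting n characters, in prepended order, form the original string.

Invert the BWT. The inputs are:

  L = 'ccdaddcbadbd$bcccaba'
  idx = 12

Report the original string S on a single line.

LF mapping: 9 10 15 1 16 17 11 5 2 18 6 19 0 7 12 13 14 3 8 4
Walk LF starting at row 12, prepending L[row]:
  step 1: row=12, L[12]='$', prepend. Next row=LF[12]=0
  step 2: row=0, L[0]='c', prepend. Next row=LF[0]=9
  step 3: row=9, L[9]='d', prepend. Next row=LF[9]=18
  step 4: row=18, L[18]='b', prepend. Next row=LF[18]=8
  step 5: row=8, L[8]='a', prepend. Next row=LF[8]=2
  step 6: row=2, L[2]='d', prepend. Next row=LF[2]=15
  step 7: row=15, L[15]='c', prepend. Next row=LF[15]=13
  step 8: row=13, L[13]='b', prepend. Next row=LF[13]=7
  step 9: row=7, L[7]='b', prepend. Next row=LF[7]=5
  step 10: row=5, L[5]='d', prepend. Next row=LF[5]=17
  step 11: row=17, L[17]='a', prepend. Next row=LF[17]=3
  step 12: row=3, L[3]='a', prepend. Next row=LF[3]=1
  step 13: row=1, L[1]='c', prepend. Next row=LF[1]=10
  step 14: row=10, L[10]='b', prepend. Next row=LF[10]=6
  step 15: row=6, L[6]='c', prepend. Next row=LF[6]=11
  step 16: row=11, L[11]='d', prepend. Next row=LF[11]=19
  step 17: row=19, L[19]='a', prepend. Next row=LF[19]=4
  step 18: row=4, L[4]='d', prepend. Next row=LF[4]=16
  step 19: row=16, L[16]='c', prepend. Next row=LF[16]=14
  step 20: row=14, L[14]='c', prepend. Next row=LF[14]=12
Reversed output: ccdadcbcaadbbcdabdc$

Answer: ccdadcbcaadbbcdabdc$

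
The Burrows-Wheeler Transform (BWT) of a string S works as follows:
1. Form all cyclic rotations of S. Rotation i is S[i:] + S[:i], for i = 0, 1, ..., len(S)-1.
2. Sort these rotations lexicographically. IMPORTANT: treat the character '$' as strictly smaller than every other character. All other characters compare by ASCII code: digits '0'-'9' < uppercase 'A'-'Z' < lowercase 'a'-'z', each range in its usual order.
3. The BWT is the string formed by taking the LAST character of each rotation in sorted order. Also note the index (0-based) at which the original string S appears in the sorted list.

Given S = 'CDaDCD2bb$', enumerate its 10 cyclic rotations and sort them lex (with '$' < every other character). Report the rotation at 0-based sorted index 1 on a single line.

Answer: 2bb$CDaDCD

Derivation:
All 10 rotations (rotation i = S[i:]+S[:i]):
  rot[0] = CDaDCD2bb$
  rot[1] = DaDCD2bb$C
  rot[2] = aDCD2bb$CD
  rot[3] = DCD2bb$CDa
  rot[4] = CD2bb$CDaD
  rot[5] = D2bb$CDaDC
  rot[6] = 2bb$CDaDCD
  rot[7] = bb$CDaDCD2
  rot[8] = b$CDaDCD2b
  rot[9] = $CDaDCD2bb
Sorted (with $ < everything):
  sorted[0] = $CDaDCD2bb
  sorted[1] = 2bb$CDaDCD
  sorted[2] = CD2bb$CDaD
  sorted[3] = CDaDCD2bb$
  sorted[4] = D2bb$CDaDC
  sorted[5] = DCD2bb$CDa
  sorted[6] = DaDCD2bb$C
  sorted[7] = aDCD2bb$CD
  sorted[8] = b$CDaDCD2b
  sorted[9] = bb$CDaDCD2
sorted[1] = 2bb$CDaDCD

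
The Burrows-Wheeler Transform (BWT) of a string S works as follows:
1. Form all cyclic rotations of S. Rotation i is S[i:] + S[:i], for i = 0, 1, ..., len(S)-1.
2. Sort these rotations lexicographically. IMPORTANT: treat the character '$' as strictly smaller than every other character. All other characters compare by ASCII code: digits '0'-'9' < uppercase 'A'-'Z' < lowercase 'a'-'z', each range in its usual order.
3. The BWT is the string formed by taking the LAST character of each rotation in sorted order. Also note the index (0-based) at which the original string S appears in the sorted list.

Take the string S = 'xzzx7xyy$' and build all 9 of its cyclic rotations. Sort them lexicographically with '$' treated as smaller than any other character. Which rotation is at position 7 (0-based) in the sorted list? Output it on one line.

Answer: zx7xyy$xz

Derivation:
All 9 rotations (rotation i = S[i:]+S[:i]):
  rot[0] = xzzx7xyy$
  rot[1] = zzx7xyy$x
  rot[2] = zx7xyy$xz
  rot[3] = x7xyy$xzz
  rot[4] = 7xyy$xzzx
  rot[5] = xyy$xzzx7
  rot[6] = yy$xzzx7x
  rot[7] = y$xzzx7xy
  rot[8] = $xzzx7xyy
Sorted (with $ < everything):
  sorted[0] = $xzzx7xyy
  sorted[1] = 7xyy$xzzx
  sorted[2] = x7xyy$xzz
  sorted[3] = xyy$xzzx7
  sorted[4] = xzzx7xyy$
  sorted[5] = y$xzzx7xy
  sorted[6] = yy$xzzx7x
  sorted[7] = zx7xyy$xz
  sorted[8] = zzx7xyy$x
sorted[7] = zx7xyy$xz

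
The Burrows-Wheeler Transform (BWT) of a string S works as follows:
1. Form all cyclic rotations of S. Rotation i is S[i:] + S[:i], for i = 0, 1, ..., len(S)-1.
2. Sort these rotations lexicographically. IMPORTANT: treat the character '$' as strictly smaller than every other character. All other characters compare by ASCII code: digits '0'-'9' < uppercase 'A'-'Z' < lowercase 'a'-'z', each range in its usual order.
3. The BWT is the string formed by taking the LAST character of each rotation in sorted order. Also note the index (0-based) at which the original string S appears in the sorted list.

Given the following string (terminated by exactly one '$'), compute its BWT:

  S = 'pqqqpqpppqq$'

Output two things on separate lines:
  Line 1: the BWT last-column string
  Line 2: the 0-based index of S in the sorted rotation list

All 12 rotations (rotation i = S[i:]+S[:i]):
  rot[0] = pqqqpqpppqq$
  rot[1] = qqqpqpppqq$p
  rot[2] = qqpqpppqq$pq
  rot[3] = qpqpppqq$pqq
  rot[4] = pqpppqq$pqqq
  rot[5] = qpppqq$pqqqp
  rot[6] = pppqq$pqqqpq
  rot[7] = ppqq$pqqqpqp
  rot[8] = pqq$pqqqpqpp
  rot[9] = qq$pqqqpqppp
  rot[10] = q$pqqqpqpppq
  rot[11] = $pqqqpqpppqq
Sorted (with $ < everything):
  sorted[0] = $pqqqpqpppqq  (last char: 'q')
  sorted[1] = pppqq$pqqqpq  (last char: 'q')
  sorted[2] = ppqq$pqqqpqp  (last char: 'p')
  sorted[3] = pqpppqq$pqqq  (last char: 'q')
  sorted[4] = pqq$pqqqpqpp  (last char: 'p')
  sorted[5] = pqqqpqpppqq$  (last char: '$')
  sorted[6] = q$pqqqpqpppq  (last char: 'q')
  sorted[7] = qpppqq$pqqqp  (last char: 'p')
  sorted[8] = qpqpppqq$pqq  (last char: 'q')
  sorted[9] = qq$pqqqpqppp  (last char: 'p')
  sorted[10] = qqpqpppqq$pq  (last char: 'q')
  sorted[11] = qqqpqpppqq$p  (last char: 'p')
Last column: qqpqp$qpqpqp
Original string S is at sorted index 5

Answer: qqpqp$qpqpqp
5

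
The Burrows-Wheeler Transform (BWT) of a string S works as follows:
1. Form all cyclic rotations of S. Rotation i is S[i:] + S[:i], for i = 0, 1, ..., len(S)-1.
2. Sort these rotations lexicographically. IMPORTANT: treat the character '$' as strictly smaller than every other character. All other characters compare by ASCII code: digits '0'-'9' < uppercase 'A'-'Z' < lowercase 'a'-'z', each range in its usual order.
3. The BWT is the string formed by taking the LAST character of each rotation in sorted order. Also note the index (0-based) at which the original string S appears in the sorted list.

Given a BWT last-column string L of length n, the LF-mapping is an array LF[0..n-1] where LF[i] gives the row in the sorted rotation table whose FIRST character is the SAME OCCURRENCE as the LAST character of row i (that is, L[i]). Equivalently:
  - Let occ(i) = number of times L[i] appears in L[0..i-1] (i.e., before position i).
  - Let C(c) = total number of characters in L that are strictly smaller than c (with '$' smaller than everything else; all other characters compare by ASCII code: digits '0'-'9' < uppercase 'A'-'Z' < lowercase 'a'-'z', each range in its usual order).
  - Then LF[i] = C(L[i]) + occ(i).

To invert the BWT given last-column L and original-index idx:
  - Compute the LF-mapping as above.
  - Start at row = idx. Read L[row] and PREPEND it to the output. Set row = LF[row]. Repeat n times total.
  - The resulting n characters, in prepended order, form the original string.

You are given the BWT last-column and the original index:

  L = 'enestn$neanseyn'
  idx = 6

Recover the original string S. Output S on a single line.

LF mapping: 2 6 3 11 13 7 0 8 4 1 9 12 5 14 10
Walk LF starting at row 6, prepending L[row]:
  step 1: row=6, L[6]='$', prepend. Next row=LF[6]=0
  step 2: row=0, L[0]='e', prepend. Next row=LF[0]=2
  step 3: row=2, L[2]='e', prepend. Next row=LF[2]=3
  step 4: row=3, L[3]='s', prepend. Next row=LF[3]=11
  step 5: row=11, L[11]='s', prepend. Next row=LF[11]=12
  step 6: row=12, L[12]='e', prepend. Next row=LF[12]=5
  step 7: row=5, L[5]='n', prepend. Next row=LF[5]=7
  step 8: row=7, L[7]='n', prepend. Next row=LF[7]=8
  step 9: row=8, L[8]='e', prepend. Next row=LF[8]=4
  step 10: row=4, L[4]='t', prepend. Next row=LF[4]=13
  step 11: row=13, L[13]='y', prepend. Next row=LF[13]=14
  step 12: row=14, L[14]='n', prepend. Next row=LF[14]=10
  step 13: row=10, L[10]='n', prepend. Next row=LF[10]=9
  step 14: row=9, L[9]='a', prepend. Next row=LF[9]=1
  step 15: row=1, L[1]='n', prepend. Next row=LF[1]=6
Reversed output: nannytennessee$

Answer: nannytennessee$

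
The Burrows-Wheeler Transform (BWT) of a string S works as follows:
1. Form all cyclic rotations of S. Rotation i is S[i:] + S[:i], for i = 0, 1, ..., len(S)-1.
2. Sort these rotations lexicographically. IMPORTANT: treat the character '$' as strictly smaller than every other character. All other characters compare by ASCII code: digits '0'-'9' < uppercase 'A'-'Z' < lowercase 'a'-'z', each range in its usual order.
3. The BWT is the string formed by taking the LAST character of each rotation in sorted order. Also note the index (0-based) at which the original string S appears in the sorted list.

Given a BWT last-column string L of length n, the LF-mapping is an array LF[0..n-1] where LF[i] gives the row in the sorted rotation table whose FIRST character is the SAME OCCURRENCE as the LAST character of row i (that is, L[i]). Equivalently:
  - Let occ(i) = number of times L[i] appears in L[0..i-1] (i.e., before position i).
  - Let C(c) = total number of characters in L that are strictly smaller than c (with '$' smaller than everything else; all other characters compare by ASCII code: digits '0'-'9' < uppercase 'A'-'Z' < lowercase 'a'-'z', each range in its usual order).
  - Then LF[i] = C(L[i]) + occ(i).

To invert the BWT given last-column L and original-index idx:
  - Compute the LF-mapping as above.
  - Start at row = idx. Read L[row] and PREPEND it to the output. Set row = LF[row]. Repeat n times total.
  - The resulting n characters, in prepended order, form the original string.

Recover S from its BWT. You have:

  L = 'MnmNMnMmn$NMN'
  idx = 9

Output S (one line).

Answer: mNnmMMnNMNnM$

Derivation:
LF mapping: 1 10 8 5 2 11 3 9 12 0 6 4 7
Walk LF starting at row 9, prepending L[row]:
  step 1: row=9, L[9]='$', prepend. Next row=LF[9]=0
  step 2: row=0, L[0]='M', prepend. Next row=LF[0]=1
  step 3: row=1, L[1]='n', prepend. Next row=LF[1]=10
  step 4: row=10, L[10]='N', prepend. Next row=LF[10]=6
  step 5: row=6, L[6]='M', prepend. Next row=LF[6]=3
  step 6: row=3, L[3]='N', prepend. Next row=LF[3]=5
  step 7: row=5, L[5]='n', prepend. Next row=LF[5]=11
  step 8: row=11, L[11]='M', prepend. Next row=LF[11]=4
  step 9: row=4, L[4]='M', prepend. Next row=LF[4]=2
  step 10: row=2, L[2]='m', prepend. Next row=LF[2]=8
  step 11: row=8, L[8]='n', prepend. Next row=LF[8]=12
  step 12: row=12, L[12]='N', prepend. Next row=LF[12]=7
  step 13: row=7, L[7]='m', prepend. Next row=LF[7]=9
Reversed output: mNnmMMnNMNnM$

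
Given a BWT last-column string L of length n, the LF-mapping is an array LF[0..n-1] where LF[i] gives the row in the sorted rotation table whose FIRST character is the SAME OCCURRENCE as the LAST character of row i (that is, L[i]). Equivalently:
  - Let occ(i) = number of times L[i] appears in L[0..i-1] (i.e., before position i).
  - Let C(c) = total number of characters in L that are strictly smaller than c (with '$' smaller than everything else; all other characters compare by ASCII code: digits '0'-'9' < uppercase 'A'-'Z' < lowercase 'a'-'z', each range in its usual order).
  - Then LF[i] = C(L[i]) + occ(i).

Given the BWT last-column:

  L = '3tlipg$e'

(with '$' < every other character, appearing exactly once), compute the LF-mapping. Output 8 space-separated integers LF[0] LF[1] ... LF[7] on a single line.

Char counts: '$':1, '3':1, 'e':1, 'g':1, 'i':1, 'l':1, 'p':1, 't':1
C (first-col start): C('$')=0, C('3')=1, C('e')=2, C('g')=3, C('i')=4, C('l')=5, C('p')=6, C('t')=7
L[0]='3': occ=0, LF[0]=C('3')+0=1+0=1
L[1]='t': occ=0, LF[1]=C('t')+0=7+0=7
L[2]='l': occ=0, LF[2]=C('l')+0=5+0=5
L[3]='i': occ=0, LF[3]=C('i')+0=4+0=4
L[4]='p': occ=0, LF[4]=C('p')+0=6+0=6
L[5]='g': occ=0, LF[5]=C('g')+0=3+0=3
L[6]='$': occ=0, LF[6]=C('$')+0=0+0=0
L[7]='e': occ=0, LF[7]=C('e')+0=2+0=2

Answer: 1 7 5 4 6 3 0 2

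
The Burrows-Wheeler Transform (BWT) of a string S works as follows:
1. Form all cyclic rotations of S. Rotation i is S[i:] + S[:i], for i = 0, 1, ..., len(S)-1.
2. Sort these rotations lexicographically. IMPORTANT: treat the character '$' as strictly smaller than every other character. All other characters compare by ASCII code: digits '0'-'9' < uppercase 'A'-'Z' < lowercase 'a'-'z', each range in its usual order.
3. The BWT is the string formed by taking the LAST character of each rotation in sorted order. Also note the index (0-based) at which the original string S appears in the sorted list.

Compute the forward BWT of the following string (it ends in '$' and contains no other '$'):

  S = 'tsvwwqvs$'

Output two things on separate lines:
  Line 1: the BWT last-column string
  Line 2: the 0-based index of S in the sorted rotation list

All 9 rotations (rotation i = S[i:]+S[:i]):
  rot[0] = tsvwwqvs$
  rot[1] = svwwqvs$t
  rot[2] = vwwqvs$ts
  rot[3] = wwqvs$tsv
  rot[4] = wqvs$tsvw
  rot[5] = qvs$tsvww
  rot[6] = vs$tsvwwq
  rot[7] = s$tsvwwqv
  rot[8] = $tsvwwqvs
Sorted (with $ < everything):
  sorted[0] = $tsvwwqvs  (last char: 's')
  sorted[1] = qvs$tsvww  (last char: 'w')
  sorted[2] = s$tsvwwqv  (last char: 'v')
  sorted[3] = svwwqvs$t  (last char: 't')
  sorted[4] = tsvwwqvs$  (last char: '$')
  sorted[5] = vs$tsvwwq  (last char: 'q')
  sorted[6] = vwwqvs$ts  (last char: 's')
  sorted[7] = wqvs$tsvw  (last char: 'w')
  sorted[8] = wwqvs$tsv  (last char: 'v')
Last column: swvt$qswv
Original string S is at sorted index 4

Answer: swvt$qswv
4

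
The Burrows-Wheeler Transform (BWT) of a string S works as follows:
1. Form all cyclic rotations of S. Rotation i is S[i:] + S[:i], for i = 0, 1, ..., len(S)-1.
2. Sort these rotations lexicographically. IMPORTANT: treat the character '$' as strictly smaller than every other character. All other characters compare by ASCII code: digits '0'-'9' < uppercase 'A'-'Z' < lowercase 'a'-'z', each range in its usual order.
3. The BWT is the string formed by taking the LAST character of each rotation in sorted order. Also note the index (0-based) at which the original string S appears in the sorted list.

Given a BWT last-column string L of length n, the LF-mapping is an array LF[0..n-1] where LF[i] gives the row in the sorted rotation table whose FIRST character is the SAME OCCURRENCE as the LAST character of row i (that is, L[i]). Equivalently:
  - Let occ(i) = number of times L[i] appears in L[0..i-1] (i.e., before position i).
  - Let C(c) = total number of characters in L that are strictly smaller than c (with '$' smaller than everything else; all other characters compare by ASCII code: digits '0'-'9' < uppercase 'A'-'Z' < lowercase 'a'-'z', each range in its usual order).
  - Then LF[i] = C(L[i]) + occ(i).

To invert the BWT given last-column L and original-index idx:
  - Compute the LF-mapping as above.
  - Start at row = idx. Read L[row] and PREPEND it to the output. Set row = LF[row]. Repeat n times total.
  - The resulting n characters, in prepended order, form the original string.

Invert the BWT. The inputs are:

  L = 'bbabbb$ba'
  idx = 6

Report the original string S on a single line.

Answer: bbaabbbb$

Derivation:
LF mapping: 3 4 1 5 6 7 0 8 2
Walk LF starting at row 6, prepending L[row]:
  step 1: row=6, L[6]='$', prepend. Next row=LF[6]=0
  step 2: row=0, L[0]='b', prepend. Next row=LF[0]=3
  step 3: row=3, L[3]='b', prepend. Next row=LF[3]=5
  step 4: row=5, L[5]='b', prepend. Next row=LF[5]=7
  step 5: row=7, L[7]='b', prepend. Next row=LF[7]=8
  step 6: row=8, L[8]='a', prepend. Next row=LF[8]=2
  step 7: row=2, L[2]='a', prepend. Next row=LF[2]=1
  step 8: row=1, L[1]='b', prepend. Next row=LF[1]=4
  step 9: row=4, L[4]='b', prepend. Next row=LF[4]=6
Reversed output: bbaabbbb$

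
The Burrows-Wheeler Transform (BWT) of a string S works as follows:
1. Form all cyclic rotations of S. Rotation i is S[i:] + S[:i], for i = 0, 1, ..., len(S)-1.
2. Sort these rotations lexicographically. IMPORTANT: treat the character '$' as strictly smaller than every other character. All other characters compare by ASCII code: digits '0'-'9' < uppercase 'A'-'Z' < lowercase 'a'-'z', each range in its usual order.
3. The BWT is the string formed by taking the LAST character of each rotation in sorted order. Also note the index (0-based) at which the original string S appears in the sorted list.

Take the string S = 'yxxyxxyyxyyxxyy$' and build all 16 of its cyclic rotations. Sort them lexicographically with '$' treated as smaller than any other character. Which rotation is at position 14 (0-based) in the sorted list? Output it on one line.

All 16 rotations (rotation i = S[i:]+S[:i]):
  rot[0] = yxxyxxyyxyyxxyy$
  rot[1] = xxyxxyyxyyxxyy$y
  rot[2] = xyxxyyxyyxxyy$yx
  rot[3] = yxxyyxyyxxyy$yxx
  rot[4] = xxyyxyyxxyy$yxxy
  rot[5] = xyyxyyxxyy$yxxyx
  rot[6] = yyxyyxxyy$yxxyxx
  rot[7] = yxyyxxyy$yxxyxxy
  rot[8] = xyyxxyy$yxxyxxyy
  rot[9] = yyxxyy$yxxyxxyyx
  rot[10] = yxxyy$yxxyxxyyxy
  rot[11] = xxyy$yxxyxxyyxyy
  rot[12] = xyy$yxxyxxyyxyyx
  rot[13] = yy$yxxyxxyyxyyxx
  rot[14] = y$yxxyxxyyxyyxxy
  rot[15] = $yxxyxxyyxyyxxyy
Sorted (with $ < everything):
  sorted[0] = $yxxyxxyyxyyxxyy
  sorted[1] = xxyxxyyxyyxxyy$y
  sorted[2] = xxyy$yxxyxxyyxyy
  sorted[3] = xxyyxyyxxyy$yxxy
  sorted[4] = xyxxyyxyyxxyy$yx
  sorted[5] = xyy$yxxyxxyyxyyx
  sorted[6] = xyyxxyy$yxxyxxyy
  sorted[7] = xyyxyyxxyy$yxxyx
  sorted[8] = y$yxxyxxyyxyyxxy
  sorted[9] = yxxyxxyyxyyxxyy$
  sorted[10] = yxxyy$yxxyxxyyxy
  sorted[11] = yxxyyxyyxxyy$yxx
  sorted[12] = yxyyxxyy$yxxyxxy
  sorted[13] = yy$yxxyxxyyxyyxx
  sorted[14] = yyxxyy$yxxyxxyyx
  sorted[15] = yyxyyxxyy$yxxyxx
sorted[14] = yyxxyy$yxxyxxyyx

Answer: yyxxyy$yxxyxxyyx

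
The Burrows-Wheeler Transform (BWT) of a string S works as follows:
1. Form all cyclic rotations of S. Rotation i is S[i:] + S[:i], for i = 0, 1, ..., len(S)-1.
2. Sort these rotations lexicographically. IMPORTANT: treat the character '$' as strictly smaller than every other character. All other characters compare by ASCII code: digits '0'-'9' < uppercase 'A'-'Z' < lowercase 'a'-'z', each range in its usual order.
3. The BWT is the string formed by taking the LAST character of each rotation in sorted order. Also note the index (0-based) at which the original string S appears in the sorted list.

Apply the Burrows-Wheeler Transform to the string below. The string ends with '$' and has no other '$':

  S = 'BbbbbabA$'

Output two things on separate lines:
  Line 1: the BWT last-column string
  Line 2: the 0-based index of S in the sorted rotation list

All 9 rotations (rotation i = S[i:]+S[:i]):
  rot[0] = BbbbbabA$
  rot[1] = bbbbabA$B
  rot[2] = bbbabA$Bb
  rot[3] = bbabA$Bbb
  rot[4] = babA$Bbbb
  rot[5] = abA$Bbbbb
  rot[6] = bA$Bbbbba
  rot[7] = A$Bbbbbab
  rot[8] = $BbbbbabA
Sorted (with $ < everything):
  sorted[0] = $BbbbbabA  (last char: 'A')
  sorted[1] = A$Bbbbbab  (last char: 'b')
  sorted[2] = BbbbbabA$  (last char: '$')
  sorted[3] = abA$Bbbbb  (last char: 'b')
  sorted[4] = bA$Bbbbba  (last char: 'a')
  sorted[5] = babA$Bbbb  (last char: 'b')
  sorted[6] = bbabA$Bbb  (last char: 'b')
  sorted[7] = bbbabA$Bb  (last char: 'b')
  sorted[8] = bbbbabA$B  (last char: 'B')
Last column: Ab$babbbB
Original string S is at sorted index 2

Answer: Ab$babbbB
2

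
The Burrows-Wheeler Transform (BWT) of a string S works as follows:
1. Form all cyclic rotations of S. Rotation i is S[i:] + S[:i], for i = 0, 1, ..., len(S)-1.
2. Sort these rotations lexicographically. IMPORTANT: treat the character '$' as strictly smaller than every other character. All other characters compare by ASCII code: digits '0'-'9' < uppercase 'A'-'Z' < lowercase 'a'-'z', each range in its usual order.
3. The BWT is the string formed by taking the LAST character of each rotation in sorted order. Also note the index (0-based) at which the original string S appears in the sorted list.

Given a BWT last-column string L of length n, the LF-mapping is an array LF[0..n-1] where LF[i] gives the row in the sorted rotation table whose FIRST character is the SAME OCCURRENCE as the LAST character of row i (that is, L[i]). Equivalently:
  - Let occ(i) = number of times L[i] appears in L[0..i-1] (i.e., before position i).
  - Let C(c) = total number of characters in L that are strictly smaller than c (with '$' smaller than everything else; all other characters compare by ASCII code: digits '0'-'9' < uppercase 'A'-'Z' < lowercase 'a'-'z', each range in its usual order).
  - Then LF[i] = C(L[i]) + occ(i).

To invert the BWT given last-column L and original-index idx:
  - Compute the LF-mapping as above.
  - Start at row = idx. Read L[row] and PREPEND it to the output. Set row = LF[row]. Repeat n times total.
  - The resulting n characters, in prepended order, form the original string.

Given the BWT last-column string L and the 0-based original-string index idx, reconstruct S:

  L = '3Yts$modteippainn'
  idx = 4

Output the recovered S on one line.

LF mapping: 1 2 15 14 0 8 11 4 16 5 6 12 13 3 7 9 10
Walk LF starting at row 4, prepending L[row]:
  step 1: row=4, L[4]='$', prepend. Next row=LF[4]=0
  step 2: row=0, L[0]='3', prepend. Next row=LF[0]=1
  step 3: row=1, L[1]='Y', prepend. Next row=LF[1]=2
  step 4: row=2, L[2]='t', prepend. Next row=LF[2]=15
  step 5: row=15, L[15]='n', prepend. Next row=LF[15]=9
  step 6: row=9, L[9]='e', prepend. Next row=LF[9]=5
  step 7: row=5, L[5]='m', prepend. Next row=LF[5]=8
  step 8: row=8, L[8]='t', prepend. Next row=LF[8]=16
  step 9: row=16, L[16]='n', prepend. Next row=LF[16]=10
  step 10: row=10, L[10]='i', prepend. Next row=LF[10]=6
  step 11: row=6, L[6]='o', prepend. Next row=LF[6]=11
  step 12: row=11, L[11]='p', prepend. Next row=LF[11]=12
  step 13: row=12, L[12]='p', prepend. Next row=LF[12]=13
  step 14: row=13, L[13]='a', prepend. Next row=LF[13]=3
  step 15: row=3, L[3]='s', prepend. Next row=LF[3]=14
  step 16: row=14, L[14]='i', prepend. Next row=LF[14]=7
  step 17: row=7, L[7]='d', prepend. Next row=LF[7]=4
Reversed output: disappointmentY3$

Answer: disappointmentY3$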